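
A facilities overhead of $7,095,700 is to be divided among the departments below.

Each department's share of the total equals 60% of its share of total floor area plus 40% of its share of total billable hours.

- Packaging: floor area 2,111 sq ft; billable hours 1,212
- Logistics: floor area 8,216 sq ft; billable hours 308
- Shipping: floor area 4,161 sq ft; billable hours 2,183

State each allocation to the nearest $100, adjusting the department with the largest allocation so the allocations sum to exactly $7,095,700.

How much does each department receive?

Packaging: $1,549,300; Logistics: $2,650,400; Shipping: $2,896,000

Totals — floor area 14,488, billable hours 3,703.
Blended shares (60% floor area + 40% billable hours): Packaging 0.2183; Logistics 0.3735; Shipping 0.4081.
Proportional shares: Packaging 1,549,310.26; Logistics 2,650,416.55; Shipping 2,895,973.19.
At nearest $100: Packaging $1,549,300; Logistics $2,650,400; Shipping $2,896,000. Sum = $7,095,700.
No rounding difference to absorb.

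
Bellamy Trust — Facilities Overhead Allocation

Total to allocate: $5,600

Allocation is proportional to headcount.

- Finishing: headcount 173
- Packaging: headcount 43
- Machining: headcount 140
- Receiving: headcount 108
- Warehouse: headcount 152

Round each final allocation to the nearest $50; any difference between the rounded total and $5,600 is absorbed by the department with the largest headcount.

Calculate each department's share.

Headcount total: 173 + 43 + 140 + 108 + 152 = 616.
Proportional shares: Finishing 1,572.73; Packaging 390.91; Machining 1,272.73; Receiving 981.82; Warehouse 1,381.82.
Rounded to nearest $50: Finishing $1,550; Packaging $400; Machining $1,250; Receiving $1,000; Warehouse $1,400. Sum = $5,600.
Rounded total matches; no reconciliation needed.

Finishing: $1,550; Packaging: $400; Machining: $1,250; Receiving: $1,000; Warehouse: $1,400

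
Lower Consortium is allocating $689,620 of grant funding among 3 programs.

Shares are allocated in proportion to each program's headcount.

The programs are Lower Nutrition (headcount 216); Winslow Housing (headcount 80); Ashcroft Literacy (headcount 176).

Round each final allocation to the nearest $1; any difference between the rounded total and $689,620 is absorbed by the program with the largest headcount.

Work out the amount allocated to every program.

Lower Nutrition: $315,589 | Winslow Housing: $116,885 | Ashcroft Literacy: $257,146

Total headcount = 216 + 80 + 176 = 472.
Pro-rata amounts: Lower Nutrition 315,588.81; Winslow Housing 116,884.75; Ashcroft Literacy 257,146.44.
At nearest $1: Lower Nutrition $315,589; Winslow Housing $116,885; Ashcroft Literacy $257,146. Sum = $689,620.
No rounding difference to absorb.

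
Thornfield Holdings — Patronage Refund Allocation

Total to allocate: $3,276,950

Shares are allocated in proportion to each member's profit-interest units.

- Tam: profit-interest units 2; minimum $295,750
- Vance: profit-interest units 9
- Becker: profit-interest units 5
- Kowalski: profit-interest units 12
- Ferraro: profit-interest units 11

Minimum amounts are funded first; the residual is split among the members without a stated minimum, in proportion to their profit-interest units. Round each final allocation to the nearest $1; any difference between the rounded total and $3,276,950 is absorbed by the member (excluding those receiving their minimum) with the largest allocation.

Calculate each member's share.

Fund the minimums — Tam $295,750. Balance $2,981,200.
Balance split over remaining profit-interest units 37: Vance 725,156.76 → $725,157; Becker 402,864.86 → $402,865; Kowalski 966,875.68 → $966,876; Ferraro 886,302.70 → $886,303.
Rounding difference −$1 applied to Kowalski → $966,875.

Tam: $295,750 | Vance: $725,157 | Becker: $402,865 | Kowalski: $966,875 | Ferraro: $886,303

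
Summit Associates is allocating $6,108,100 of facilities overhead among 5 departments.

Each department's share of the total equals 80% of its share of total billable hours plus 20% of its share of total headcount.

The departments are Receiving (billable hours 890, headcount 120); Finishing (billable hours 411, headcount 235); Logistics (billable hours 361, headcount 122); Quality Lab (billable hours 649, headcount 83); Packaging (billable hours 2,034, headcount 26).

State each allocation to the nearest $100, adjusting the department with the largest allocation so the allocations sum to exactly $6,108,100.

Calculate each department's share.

Receiving: $1,251,100 | Finishing: $952,100 | Logistics: $660,300 | Quality Lab: $902,900 | Packaging: $2,341,700

Billable hours total 4,345; headcount total 586.
Composite weights (80% billable hours + 20% headcount): Receiving 0.2048; Finishing 0.1559; Logistics 0.1081; Quality Lab 0.1478; Packaging 0.3834.
Unrounded shares: Receiving 1,251,074.14; Finishing 952,118.20; Logistics 660,318.77; Quality Lab 902,907.38; Packaging 2,341,681.51.
Rounded to nearest $100: Receiving $1,251,100; Finishing $952,100; Logistics $660,300; Quality Lab $902,900; Packaging $2,341,700. Sum = $6,108,100.
No rounding difference to absorb.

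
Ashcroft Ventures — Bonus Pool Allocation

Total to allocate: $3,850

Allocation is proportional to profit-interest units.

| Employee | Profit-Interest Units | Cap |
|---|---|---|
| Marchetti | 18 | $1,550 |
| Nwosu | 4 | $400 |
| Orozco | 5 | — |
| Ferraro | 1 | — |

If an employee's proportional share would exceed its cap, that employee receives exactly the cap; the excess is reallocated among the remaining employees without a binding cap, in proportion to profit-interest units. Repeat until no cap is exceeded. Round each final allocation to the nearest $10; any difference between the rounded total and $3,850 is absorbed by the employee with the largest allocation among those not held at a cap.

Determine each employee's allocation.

Marchetti: $1,550; Nwosu: $400; Orozco: $1,580; Ferraro: $320

Sum of profit-interest units: 28.
Unconstrained shares: Marchetti 2,475.00; Nwosu 550.00; Orozco 687.50; Ferraro 137.50.
Capped: Marchetti ($1,550), Nwosu ($400); residual $1,900 reallocated over remaining profit-interest units 6.
Shares after redistribution: Orozco 1,583.33 → $1,580; Ferraro 316.67 → $320.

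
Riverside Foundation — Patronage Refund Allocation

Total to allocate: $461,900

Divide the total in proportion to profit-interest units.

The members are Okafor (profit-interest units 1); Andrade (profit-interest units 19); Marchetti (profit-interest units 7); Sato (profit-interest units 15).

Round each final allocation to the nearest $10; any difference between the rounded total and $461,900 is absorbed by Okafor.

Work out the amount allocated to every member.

Total profit-interest units = 42.
Raw shares: Okafor 1/42 × $461,900 = 10,997.62; Andrade 19/42 × $461,900 = 208,954.76; Marchetti 7/42 × $461,900 = 76,983.33; Sato 15/42 × $461,900 = 164,964.29.
Rounded to nearest $10: Okafor $11,000; Andrade $208,950; Marchetti $76,980; Sato $164,960. Sum = $461,890.
Difference $461,900 − $461,890 = +$10 applied to Okafor: Okafor becomes $11,010.

Okafor: $11,010 | Andrade: $208,950 | Marchetti: $76,980 | Sato: $164,960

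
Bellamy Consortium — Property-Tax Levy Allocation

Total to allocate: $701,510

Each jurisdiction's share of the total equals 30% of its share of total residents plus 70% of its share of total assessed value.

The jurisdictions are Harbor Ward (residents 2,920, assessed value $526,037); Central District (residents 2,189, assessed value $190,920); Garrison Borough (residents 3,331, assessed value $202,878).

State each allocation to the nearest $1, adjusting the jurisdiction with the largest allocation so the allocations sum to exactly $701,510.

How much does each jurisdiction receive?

Harbor Ward: $353,638 · Central District: $156,506 · Garrison Borough: $191,366

Residents total 8,440; assessed value total 919,835.
Combined weights (30% residents + 70% assessed value): Harbor Ward 0.5041; Central District 0.2231; Garrison Borough 0.2728.
Proportional shares: Harbor Ward 353,637.37; Central District 156,506.41; Garrison Borough 191,366.22.
After rounding ($1): Harbor Ward $353,637; Central District $156,506; Garrison Borough $191,366. Sum = $701,509.
Difference $701,510 − $701,509 = +$1 applied to largest allocation (Harbor Ward): Harbor Ward becomes $353,638.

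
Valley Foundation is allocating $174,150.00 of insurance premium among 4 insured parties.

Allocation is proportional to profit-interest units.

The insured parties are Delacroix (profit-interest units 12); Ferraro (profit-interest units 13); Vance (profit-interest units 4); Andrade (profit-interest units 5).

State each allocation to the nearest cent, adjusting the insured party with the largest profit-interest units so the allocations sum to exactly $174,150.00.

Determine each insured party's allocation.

Delacroix: $61,464.71 | Ferraro: $66,586.76 | Vance: $20,488.24 | Andrade: $25,610.29

Sum of profit-interest units: 12 + 13 + 4 + 5 = 34.
Raw shares: Delacroix 61,464.7059; Ferraro 66,586.7647; Vance 20,488.2353; Andrade 25,610.2941.
After rounding (cent): Delacroix $61,464.71; Ferraro $66,586.76; Vance $20,488.24; Andrade $25,610.29. Sum = $174,150.00.
No rounding difference to absorb.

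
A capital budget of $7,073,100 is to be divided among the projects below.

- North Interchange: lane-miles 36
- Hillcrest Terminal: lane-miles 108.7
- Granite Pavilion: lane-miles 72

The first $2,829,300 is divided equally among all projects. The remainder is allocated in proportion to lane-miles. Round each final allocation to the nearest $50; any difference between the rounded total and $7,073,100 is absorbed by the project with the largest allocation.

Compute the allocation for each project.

First tranche $2,829,300 split equally: $943,100 each.
Remainder $4,243,800 by lane-miles (total 216.7): North Interchange 705,015.23 → $705,000; Hillcrest Terminal 2,128,754.31 → $2,128,750; Granite Pavilion 1,410,030.46 → $1,410,050.
Totals: North Interchange $943,100 + $705,000 = $1,648,100; Hillcrest Terminal $943,100 + $2,128,750 = $3,071,850; Granite Pavilion $943,100 + $1,410,050 = $2,353,150.

North Interchange: $1,648,100 · Hillcrest Terminal: $3,071,850 · Granite Pavilion: $2,353,150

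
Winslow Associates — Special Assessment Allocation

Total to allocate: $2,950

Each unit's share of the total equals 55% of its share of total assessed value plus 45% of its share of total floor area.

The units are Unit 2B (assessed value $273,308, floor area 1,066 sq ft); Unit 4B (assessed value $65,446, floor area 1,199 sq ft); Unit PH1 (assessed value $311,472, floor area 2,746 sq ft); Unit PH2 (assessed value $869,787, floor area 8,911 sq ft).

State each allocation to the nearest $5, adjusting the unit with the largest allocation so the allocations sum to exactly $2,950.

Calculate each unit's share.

Assessed value total 1,520,013; floor area total 13,922.
Combined weights (55% assessed value + 45% floor area): Unit 2B 0.1333; Unit 4B 0.0624; Unit PH1 0.2015; Unit PH2 0.6028.
Proportional shares: Unit 2B 393.38; Unit 4B 184.19; Unit PH1 594.31; Unit PH2 1,778.12.
After rounding ($5): Unit 2B $395; Unit 4B $185; Unit PH1 $595; Unit PH2 $1,780. Sum = $2,955.
Difference $2,950 − $2,955 = −$5 applied to largest allocation (Unit PH2): Unit PH2 becomes $1,775.

Unit 2B: $395; Unit 4B: $185; Unit PH1: $595; Unit PH2: $1,775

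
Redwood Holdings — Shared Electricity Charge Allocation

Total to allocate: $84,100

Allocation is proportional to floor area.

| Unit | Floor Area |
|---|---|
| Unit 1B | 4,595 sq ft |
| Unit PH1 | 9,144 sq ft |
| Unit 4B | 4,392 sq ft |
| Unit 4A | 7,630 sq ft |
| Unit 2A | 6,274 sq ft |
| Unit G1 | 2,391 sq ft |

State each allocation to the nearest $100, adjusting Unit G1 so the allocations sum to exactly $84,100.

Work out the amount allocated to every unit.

Sum of floor area: 34,426.
Pro-rata amounts: Unit 1B 4,595/34,426 × $84,100 = 11,225.22; Unit PH1 9,144/34,426 × $84,100 = 22,338.07; Unit 4B 4,392/34,426 × $84,100 = 10,729.31; Unit 4A 7,630/34,426 × $84,100 = 18,639.49; Unit 2A 6,274/34,426 × $84,100 = 15,326.89; Unit G1 2,391/34,426 × $84,100 = 5,841.02.
After rounding ($100): Unit 1B $11,200; Unit PH1 $22,300; Unit 4B $10,700; Unit 4A $18,600; Unit 2A $15,300; Unit G1 $5,800. Sum = $83,900.
Difference $84,100 − $83,900 = +$200 applied to Unit G1: Unit G1 becomes $6,000.

Unit 1B: $11,200; Unit PH1: $22,300; Unit 4B: $10,700; Unit 4A: $18,600; Unit 2A: $15,300; Unit G1: $6,000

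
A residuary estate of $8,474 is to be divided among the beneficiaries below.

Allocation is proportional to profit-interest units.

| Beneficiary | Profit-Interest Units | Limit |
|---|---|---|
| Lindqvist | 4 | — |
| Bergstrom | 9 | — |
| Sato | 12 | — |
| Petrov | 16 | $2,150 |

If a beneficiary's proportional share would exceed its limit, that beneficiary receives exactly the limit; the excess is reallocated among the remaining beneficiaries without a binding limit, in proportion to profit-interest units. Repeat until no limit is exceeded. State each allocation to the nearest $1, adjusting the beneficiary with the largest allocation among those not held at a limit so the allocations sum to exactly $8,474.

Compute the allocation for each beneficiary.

Lindqvist: $1,012 | Bergstrom: $2,277 | Sato: $3,035 | Petrov: $2,150

Combined profit-interest units = 41.
Unconstrained shares: Lindqvist 826.73; Bergstrom 1,860.15; Sato 2,480.20; Petrov 3,306.93.
Held at cap: Petrov ($2,150); remaining pool $6,324 reallocated over remaining profit-interest units 25.
Shares after redistribution: Lindqvist 1,011.84 → $1,012; Bergstrom 2,276.64 → $2,277; Sato 3,035.52 → $3,036.
Rounding difference −$1 applied to Sato → $3,035.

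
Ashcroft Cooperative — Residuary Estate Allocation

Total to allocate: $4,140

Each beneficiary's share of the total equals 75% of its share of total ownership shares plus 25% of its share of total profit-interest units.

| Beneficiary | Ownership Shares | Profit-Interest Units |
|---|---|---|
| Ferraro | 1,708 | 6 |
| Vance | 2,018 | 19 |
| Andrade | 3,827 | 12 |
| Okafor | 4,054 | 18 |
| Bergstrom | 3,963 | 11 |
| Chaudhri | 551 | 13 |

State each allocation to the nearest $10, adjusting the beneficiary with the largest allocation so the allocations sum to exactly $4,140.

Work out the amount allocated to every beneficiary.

Ferraro: $410 | Vance: $640 | Andrade: $890 | Okafor: $1,010 | Bergstrom: $910 | Chaudhri: $280

Ownership shares total 16,121; profit-interest units total 79.
Composite weights (75% ownership shares + 25% profit-interest units): Ferraro 0.0984; Vance 0.1540; Andrade 0.2160; Okafor 0.2456; Bergstrom 0.2192; Chaudhri 0.0668.
Proportional shares: Ferraro 407.58; Vance 637.60; Andrade 894.32; Okafor 1,016.65; Bergstrom 907.41; Chaudhri 276.44.
After rounding ($10): Ferraro $410; Vance $640; Andrade $890; Okafor $1,020; Bergstrom $910; Chaudhri $280. Sum = $4,150.
Difference $4,140 − $4,150 = −$10 applied to largest allocation (Okafor): Okafor becomes $1,010.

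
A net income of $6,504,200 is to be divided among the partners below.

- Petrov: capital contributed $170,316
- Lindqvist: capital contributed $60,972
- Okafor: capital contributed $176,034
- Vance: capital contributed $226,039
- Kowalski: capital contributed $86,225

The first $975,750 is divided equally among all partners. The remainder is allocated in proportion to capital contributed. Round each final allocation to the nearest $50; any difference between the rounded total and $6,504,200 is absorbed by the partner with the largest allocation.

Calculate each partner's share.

Petrov: $1,503,650 · Lindqvist: $663,600 · Okafor: $1,547,600 · Vance: $1,931,750 · Kowalski: $857,600

Equal tier: $975,750 ÷ 5 = $195,150 apiece.
Remainder $5,528,450 by capital contributed (total 719,586): Petrov 1,308,507.24 → $1,308,500; Lindqvist 468,436.93 → $468,450; Okafor 1,352,437.61 → $1,352,450; Vance 1,736,617.04 → $1,736,600; Kowalski 662,451.19 → $662,450.
Totals: Petrov $195,150 + $1,308,500 = $1,503,650; Lindqvist $195,150 + $468,450 = $663,600; Okafor $195,150 + $1,352,450 = $1,547,600; Vance $195,150 + $1,736,600 = $1,931,750; Kowalski $195,150 + $662,450 = $857,600.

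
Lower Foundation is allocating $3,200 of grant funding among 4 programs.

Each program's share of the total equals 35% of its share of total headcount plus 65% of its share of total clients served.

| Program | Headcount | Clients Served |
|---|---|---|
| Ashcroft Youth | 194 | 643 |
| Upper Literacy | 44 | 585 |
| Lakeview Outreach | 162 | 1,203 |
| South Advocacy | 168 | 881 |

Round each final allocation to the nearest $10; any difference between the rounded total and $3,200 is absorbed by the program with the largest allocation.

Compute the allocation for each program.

Ashcroft Youth: $790 · Upper Literacy: $450 · Lakeview Outreach: $1,080 · South Advocacy: $880

Totals — headcount 568, clients served 3,312.
Combined weights (35% headcount + 65% clients served): Ashcroft Youth 0.2457; Upper Literacy 0.1419; Lakeview Outreach 0.3359; South Advocacy 0.2764.
Proportional shares: Ashcroft Youth 786.35; Upper Literacy 454.15; Lakeview Outreach 1,074.94; South Advocacy 884.55.
After rounding ($10): Ashcroft Youth $790; Upper Literacy $450; Lakeview Outreach $1,070; South Advocacy $880. Sum = $3,190.
Difference $3,200 − $3,190 = +$10 applied to largest allocation (Lakeview Outreach): Lakeview Outreach becomes $1,080.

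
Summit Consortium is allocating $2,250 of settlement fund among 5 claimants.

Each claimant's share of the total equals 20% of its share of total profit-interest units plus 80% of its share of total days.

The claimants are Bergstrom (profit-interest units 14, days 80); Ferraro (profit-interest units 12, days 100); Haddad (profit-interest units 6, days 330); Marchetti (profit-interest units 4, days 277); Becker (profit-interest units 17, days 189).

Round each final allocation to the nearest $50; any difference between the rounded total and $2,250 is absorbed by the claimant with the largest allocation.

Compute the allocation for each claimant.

Totals — profit-interest units 53, days 976.
Combined weights (20% profit-interest units + 80% days): Bergstrom 0.1184; Ferraro 0.1273; Haddad 0.2931; Marchetti 0.2421; Becker 0.2191.
Pro-rata amounts: Bergstrom 266.41; Ferraro 286.31; Haddad 659.55; Marchetti 544.82; Becker 492.91.
Rounded to nearest $50: Bergstrom $250; Ferraro $300; Haddad $650; Marchetti $550; Becker $500. Sum = $2,250.
No rounding difference to absorb.

Bergstrom: $250 | Ferraro: $300 | Haddad: $650 | Marchetti: $550 | Becker: $500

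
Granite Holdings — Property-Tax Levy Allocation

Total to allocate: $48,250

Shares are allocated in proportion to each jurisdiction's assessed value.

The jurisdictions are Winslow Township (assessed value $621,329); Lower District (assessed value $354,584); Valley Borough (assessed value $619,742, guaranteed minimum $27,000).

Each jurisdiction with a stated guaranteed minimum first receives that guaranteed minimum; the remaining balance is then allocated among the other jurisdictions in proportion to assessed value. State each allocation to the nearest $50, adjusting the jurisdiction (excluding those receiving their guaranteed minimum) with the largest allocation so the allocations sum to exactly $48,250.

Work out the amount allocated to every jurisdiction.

Winslow Township: $13,550; Lower District: $7,700; Valley Borough: $27,000

Fund the minimums — Valley Borough $27,000. Residual $21,250.
Residual split over remaining assessed value 975,913: Winslow Township 13,529.12 → $13,550; Lower District 7,720.88 → $7,700.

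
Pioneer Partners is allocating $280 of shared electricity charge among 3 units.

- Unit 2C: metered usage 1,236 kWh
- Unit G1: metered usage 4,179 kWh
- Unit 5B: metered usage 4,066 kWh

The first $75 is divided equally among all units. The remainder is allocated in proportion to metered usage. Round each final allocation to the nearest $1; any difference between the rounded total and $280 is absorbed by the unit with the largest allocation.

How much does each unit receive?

Unit 2C: $52; Unit G1: $115; Unit 5B: $113

First tranche $75 split equally: $25 each.
Remainder $205 by metered usage (total 9,481): Unit 2C 26.73 → $27; Unit G1 90.36 → $90; Unit 5B 87.92 → $88.
Totals: Unit 2C $25 + $27 = $52; Unit G1 $25 + $90 = $115; Unit 5B $25 + $88 = $113.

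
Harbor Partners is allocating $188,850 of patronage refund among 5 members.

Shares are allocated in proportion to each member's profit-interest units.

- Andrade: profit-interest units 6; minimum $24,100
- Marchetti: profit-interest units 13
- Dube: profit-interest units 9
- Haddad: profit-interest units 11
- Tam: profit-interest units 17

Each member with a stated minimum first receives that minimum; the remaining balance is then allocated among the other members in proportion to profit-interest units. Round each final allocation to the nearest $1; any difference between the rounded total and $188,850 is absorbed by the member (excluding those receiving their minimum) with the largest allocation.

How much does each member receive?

Fund the minimums — Andrade $24,100. Residual $164,750.
Residual split over remaining profit-interest units 50: Marchetti 42,835.00 → $42,835; Dube 29,655.00 → $29,655; Haddad 36,245.00 → $36,245; Tam 56,015.00 → $56,015.

Andrade: $24,100; Marchetti: $42,835; Dube: $29,655; Haddad: $36,245; Tam: $56,015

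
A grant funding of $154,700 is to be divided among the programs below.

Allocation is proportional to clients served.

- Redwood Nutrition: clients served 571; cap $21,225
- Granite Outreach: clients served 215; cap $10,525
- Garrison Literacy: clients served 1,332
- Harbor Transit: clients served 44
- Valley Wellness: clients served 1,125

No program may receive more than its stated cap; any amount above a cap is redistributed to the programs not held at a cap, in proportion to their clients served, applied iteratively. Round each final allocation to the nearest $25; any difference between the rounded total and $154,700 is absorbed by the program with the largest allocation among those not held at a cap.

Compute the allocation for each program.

Combined clients served = 3,287.
Unconstrained shares: Redwood Nutrition 26,873.65; Granite Outreach 10,118.80; Garrison Literacy 62,689.50; Harbor Transit 2,070.82; Valley Wellness 52,947.22.
Cap binds for Redwood Nutrition ($21,225); balance $133,475 reallocated over remaining clients served 2,716.
Cap binds for Granite Outreach ($10,525); balance $122,950 reallocated over remaining clients served 2,501.
Shares after redistribution: Garrison Literacy 65,481.57 → $65,475; Harbor Transit 2,163.05 → $2,175; Valley Wellness 55,305.38 → $55,300.

Redwood Nutrition: $21,225 | Granite Outreach: $10,525 | Garrison Literacy: $65,475 | Harbor Transit: $2,175 | Valley Wellness: $55,300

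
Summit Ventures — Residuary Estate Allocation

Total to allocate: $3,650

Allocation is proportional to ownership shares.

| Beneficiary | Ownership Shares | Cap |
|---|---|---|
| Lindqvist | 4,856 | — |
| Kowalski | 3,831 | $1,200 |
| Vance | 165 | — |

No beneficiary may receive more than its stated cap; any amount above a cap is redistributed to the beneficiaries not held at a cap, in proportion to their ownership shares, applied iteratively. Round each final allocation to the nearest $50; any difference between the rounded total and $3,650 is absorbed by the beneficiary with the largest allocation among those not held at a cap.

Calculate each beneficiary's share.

Lindqvist: $2,350 | Kowalski: $1,200 | Vance: $100

Sum of ownership shares: 8,852.
Unconstrained shares: Lindqvist 2,002.30; Kowalski 1,579.66; Vance 68.04.
Held at cap: Kowalski ($1,200); remaining pool $2,450 reallocated over remaining ownership shares 5,021.
Redistributed shares: Lindqvist 2,369.49 → $2,350; Vance 80.51 → $100.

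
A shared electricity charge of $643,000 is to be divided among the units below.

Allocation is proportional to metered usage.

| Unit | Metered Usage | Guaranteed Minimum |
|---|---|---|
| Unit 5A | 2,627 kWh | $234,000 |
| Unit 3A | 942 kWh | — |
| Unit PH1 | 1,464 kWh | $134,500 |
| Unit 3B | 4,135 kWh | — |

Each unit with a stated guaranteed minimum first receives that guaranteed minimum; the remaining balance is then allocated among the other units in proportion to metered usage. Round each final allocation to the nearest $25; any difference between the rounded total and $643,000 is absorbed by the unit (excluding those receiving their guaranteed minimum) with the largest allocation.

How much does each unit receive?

Guaranteed amounts: Unit 5A $234,000; Unit PH1 $134,500. Balance $274,500.
Balance split over remaining metered usage 5,077: Unit 3A 50,931.46 → $50,925; Unit 3B 223,568.54 → $223,575.

Unit 5A: $234,000; Unit 3A: $50,925; Unit PH1: $134,500; Unit 3B: $223,575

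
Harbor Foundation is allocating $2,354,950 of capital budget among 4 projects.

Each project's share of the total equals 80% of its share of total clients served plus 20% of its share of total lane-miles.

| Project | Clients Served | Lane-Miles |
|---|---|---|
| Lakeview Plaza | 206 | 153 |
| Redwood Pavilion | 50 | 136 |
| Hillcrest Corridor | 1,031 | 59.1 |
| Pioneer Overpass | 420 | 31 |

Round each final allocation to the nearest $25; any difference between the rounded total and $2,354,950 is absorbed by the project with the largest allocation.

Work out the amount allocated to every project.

Lakeview Plaza: $417,450 | Redwood Pavilion: $224,150 | Hillcrest Corridor: $1,211,300 | Pioneer Overpass: $502,050

Clients served total 1,707; lane-miles total 379.1.
Blended shares (80% clients served + 20% lane-miles): Lakeview Plaza 0.1773; Redwood Pavilion 0.0952; Hillcrest Corridor 0.5144; Pioneer Overpass 0.2132.
Raw shares: Lakeview Plaza 417,441.10; Redwood Pavilion 224,148.39; Hillcrest Corridor 1,211,306.18; Pioneer Overpass 502,054.33.
At nearest $25: Lakeview Plaza $417,450; Redwood Pavilion $224,150; Hillcrest Corridor $1,211,300; Pioneer Overpass $502,050. Sum = $2,354,950.
No rounding difference to absorb.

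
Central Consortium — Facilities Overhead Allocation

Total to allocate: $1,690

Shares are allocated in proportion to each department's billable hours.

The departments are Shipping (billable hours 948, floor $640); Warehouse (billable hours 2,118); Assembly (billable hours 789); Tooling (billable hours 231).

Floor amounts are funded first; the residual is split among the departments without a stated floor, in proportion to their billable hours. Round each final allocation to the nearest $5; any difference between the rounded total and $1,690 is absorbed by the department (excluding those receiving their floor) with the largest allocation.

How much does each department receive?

Shipping: $640 | Warehouse: $710 | Assembly: $265 | Tooling: $75

Guaranteed amounts: Shipping $640. Remaining pool $1,050.
Remaining pool split over remaining billable hours 3,138: Warehouse 708.70 → $710; Assembly 264.01 → $265; Tooling 77.29 → $75.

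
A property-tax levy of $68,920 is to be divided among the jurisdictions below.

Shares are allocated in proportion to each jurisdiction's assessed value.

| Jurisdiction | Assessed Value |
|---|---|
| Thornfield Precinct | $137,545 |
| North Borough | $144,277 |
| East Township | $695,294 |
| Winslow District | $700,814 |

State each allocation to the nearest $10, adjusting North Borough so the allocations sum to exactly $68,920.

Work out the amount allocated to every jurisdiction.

Combined assessed value = 1,677,930.
Proportional shares: Thornfield Precinct 137,545/1,677,930 × $68,920 = 5,649.58; North Borough 144,277/1,677,930 × $68,920 = 5,926.09; East Township 695,294/1,677,930 × $68,920 = 28,558.80; Winslow District 700,814/1,677,930 × $68,920 = 28,785.53.
Rounded to nearest $10: Thornfield Precinct $5,650; North Borough $5,930; East Township $28,560; Winslow District $28,790. Sum = $68,930.
Difference $68,920 − $68,930 = −$10 applied to North Borough: North Borough becomes $5,920.

Thornfield Precinct: $5,650 | North Borough: $5,920 | East Township: $28,560 | Winslow District: $28,790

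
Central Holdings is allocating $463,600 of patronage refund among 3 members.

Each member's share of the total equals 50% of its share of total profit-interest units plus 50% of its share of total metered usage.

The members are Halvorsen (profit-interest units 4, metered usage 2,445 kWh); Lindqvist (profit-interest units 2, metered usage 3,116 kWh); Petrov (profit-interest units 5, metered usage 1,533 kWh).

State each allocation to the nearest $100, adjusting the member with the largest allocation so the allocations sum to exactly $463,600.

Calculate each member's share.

Totals — profit-interest units 11, metered usage 7,094.
Combined weights (50% profit-interest units + 50% metered usage): Halvorsen 0.3541; Lindqvist 0.3105; Petrov 0.3353.
Raw shares: Halvorsen 164,182.51; Lindqvist 143,962.31; Petrov 155,455.18.
At nearest $100: Halvorsen $164,200; Lindqvist $144,000; Petrov $155,500. Sum = $463,700.
Difference $463,600 − $463,700 = −$100 applied to largest allocation (Halvorsen): Halvorsen becomes $164,100.

Halvorsen: $164,100; Lindqvist: $144,000; Petrov: $155,500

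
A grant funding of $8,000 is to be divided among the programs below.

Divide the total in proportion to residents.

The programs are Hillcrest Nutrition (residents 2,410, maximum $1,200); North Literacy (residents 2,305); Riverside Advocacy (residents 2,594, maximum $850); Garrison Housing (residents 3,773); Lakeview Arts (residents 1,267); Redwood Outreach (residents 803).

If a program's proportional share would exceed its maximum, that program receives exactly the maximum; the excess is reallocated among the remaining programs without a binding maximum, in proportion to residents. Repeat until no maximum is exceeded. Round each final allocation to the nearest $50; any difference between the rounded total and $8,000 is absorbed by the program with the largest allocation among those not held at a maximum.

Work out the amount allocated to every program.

Hillcrest Nutrition: $1,200 · North Literacy: $1,700 · Riverside Advocacy: $850 · Garrison Housing: $2,700 · Lakeview Arts: $950 · Redwood Outreach: $600

Sum of residents: 13,152.
Unconstrained shares: Hillcrest Nutrition 1,465.94; North Literacy 1,402.07; Riverside Advocacy 1,577.86; Garrison Housing 2,295.01; Lakeview Arts 770.68; Redwood Outreach 488.44.
Cap binds for Hillcrest Nutrition ($1,200), Riverside Advocacy ($850); balance $5,950 reallocated over remaining residents 8,148.
Remaining shares: North Literacy 1,683.20 → $1,700; Garrison Housing 2,755.20 → $2,750; Lakeview Arts 925.21 → $950; Redwood Outreach 586.38 → $600.
Rounding difference −$50 applied to Garrison Housing → $2,700.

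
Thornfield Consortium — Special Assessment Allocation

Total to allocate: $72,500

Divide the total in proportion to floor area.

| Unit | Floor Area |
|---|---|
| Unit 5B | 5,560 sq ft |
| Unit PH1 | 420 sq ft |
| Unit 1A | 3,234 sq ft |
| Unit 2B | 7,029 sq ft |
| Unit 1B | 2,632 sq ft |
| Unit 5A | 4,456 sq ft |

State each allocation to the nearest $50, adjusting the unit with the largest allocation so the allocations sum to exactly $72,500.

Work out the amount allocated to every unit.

Combined floor area = 23,331.
Proportional shares: Unit 5B 5,560/23,331 × $72,500 = 17,277.44; Unit PH1 420/23,331 × $72,500 = 1,305.13; Unit 1A 3,234/23,331 × $72,500 = 10,049.50; Unit 2B 7,029/23,331 × $72,500 = 21,842.29; Unit 1B 2,632/23,331 × $72,500 = 8,178.82; Unit 5A 4,456/23,331 × $72,500 = 13,846.81.
After rounding ($50): Unit 5B $17,300; Unit PH1 $1,300; Unit 1A $10,050; Unit 2B $21,850; Unit 1B $8,200; Unit 5A $13,850. Sum = $72,550.
Difference $72,500 − $72,550 = −$50 applied to largest allocation (Unit 2B): Unit 2B becomes $21,800.

Unit 5B: $17,300 | Unit PH1: $1,300 | Unit 1A: $10,050 | Unit 2B: $21,800 | Unit 1B: $8,200 | Unit 5A: $13,850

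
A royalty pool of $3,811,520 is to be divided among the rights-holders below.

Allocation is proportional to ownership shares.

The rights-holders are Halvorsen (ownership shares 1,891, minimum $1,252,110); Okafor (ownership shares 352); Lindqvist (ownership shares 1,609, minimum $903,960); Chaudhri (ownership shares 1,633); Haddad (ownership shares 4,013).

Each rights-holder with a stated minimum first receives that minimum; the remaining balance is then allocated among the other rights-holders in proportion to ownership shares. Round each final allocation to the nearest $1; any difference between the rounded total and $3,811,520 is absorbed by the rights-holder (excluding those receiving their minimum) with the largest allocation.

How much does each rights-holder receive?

Guaranteed amounts: Halvorsen $1,252,110; Lindqvist $903,960. Residual $1,655,450.
Residual split over remaining ownership shares 5,998: Okafor 97,152.12 → $97,152; Chaudhri 450,708.54 → $450,709; Haddad 1,107,589.34 → $1,107,589.

Halvorsen: $1,252,110 · Okafor: $97,152 · Lindqvist: $903,960 · Chaudhri: $450,709 · Haddad: $1,107,589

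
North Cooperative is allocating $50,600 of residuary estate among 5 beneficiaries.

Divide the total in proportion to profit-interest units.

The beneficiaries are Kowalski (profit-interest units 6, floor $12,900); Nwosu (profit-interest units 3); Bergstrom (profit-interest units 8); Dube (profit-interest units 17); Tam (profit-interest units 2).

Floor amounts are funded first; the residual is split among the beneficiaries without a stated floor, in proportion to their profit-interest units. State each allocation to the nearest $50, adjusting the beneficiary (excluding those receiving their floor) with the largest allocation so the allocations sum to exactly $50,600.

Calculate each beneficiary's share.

Kowalski: $12,900 · Nwosu: $3,750 · Bergstrom: $10,050 · Dube: $21,400 · Tam: $2,500

Guaranteed amounts: Kowalski $12,900. Residual $37,700.
Residual split over remaining profit-interest units 30: Nwosu 3,770.00 → $3,750; Bergstrom 10,053.33 → $10,050; Dube 21,363.33 → $21,350; Tam 2,513.33 → $2,500.
Rounding difference +$50 applied to Dube → $21,400.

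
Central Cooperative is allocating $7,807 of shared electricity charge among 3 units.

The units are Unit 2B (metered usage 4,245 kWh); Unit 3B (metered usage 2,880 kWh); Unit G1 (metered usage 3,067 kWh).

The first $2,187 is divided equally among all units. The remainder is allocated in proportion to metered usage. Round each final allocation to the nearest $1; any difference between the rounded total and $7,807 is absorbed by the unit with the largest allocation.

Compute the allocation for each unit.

Unit 2B: $3,070 · Unit 3B: $2,317 · Unit G1: $2,420

$2,187 shared equally gives $729 per unit.
Remainder $5,620 by metered usage (total 10,192): Unit 2B 2,340.75 → $2,341; Unit 3B 1,588.07 → $1,588; Unit G1 1,691.18 → $1,691.
Totals: Unit 2B $729 + $2,341 = $3,070; Unit 3B $729 + $1,588 = $2,317; Unit G1 $729 + $1,691 = $2,420.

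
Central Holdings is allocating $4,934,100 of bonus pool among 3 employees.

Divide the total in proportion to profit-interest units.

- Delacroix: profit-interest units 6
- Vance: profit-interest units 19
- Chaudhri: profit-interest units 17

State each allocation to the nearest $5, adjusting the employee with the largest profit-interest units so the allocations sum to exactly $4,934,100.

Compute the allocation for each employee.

Total profit-interest units = 6 + 19 + 17 = 42.
Proportional shares: Delacroix 704,871.43; Vance 2,232,092.86; Chaudhri 1,997,135.71.
Rounded to nearest $5: Delacroix $704,870; Vance $2,232,095; Chaudhri $1,997,135. Sum = $4,934,100.
No rounding difference to absorb.

Delacroix: $704,870 · Vance: $2,232,095 · Chaudhri: $1,997,135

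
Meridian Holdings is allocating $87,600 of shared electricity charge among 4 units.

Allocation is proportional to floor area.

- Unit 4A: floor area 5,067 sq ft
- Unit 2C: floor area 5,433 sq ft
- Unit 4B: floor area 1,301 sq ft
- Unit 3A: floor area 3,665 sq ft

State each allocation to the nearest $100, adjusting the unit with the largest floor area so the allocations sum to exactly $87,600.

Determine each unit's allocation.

Unit 4A: $28,700; Unit 2C: $30,700; Unit 4B: $7,400; Unit 3A: $20,800

Sum of floor area: 15,466.
Unrounded shares: Unit 4A 5,067/15,466 × $87,600 = 28,699.68; Unit 2C 5,433/15,466 × $87,600 = 30,772.71; Unit 4B 1,301/15,466 × $87,600 = 7,368.91; Unit 3A 3,665/15,466 × $87,600 = 20,758.70.
Rounded to nearest $100: Unit 4A $28,700; Unit 2C $30,800; Unit 4B $7,400; Unit 3A $20,800. Sum = $87,700.
Difference $87,600 − $87,700 = −$100 applied to largest floor area (Unit 2C): Unit 2C becomes $30,700.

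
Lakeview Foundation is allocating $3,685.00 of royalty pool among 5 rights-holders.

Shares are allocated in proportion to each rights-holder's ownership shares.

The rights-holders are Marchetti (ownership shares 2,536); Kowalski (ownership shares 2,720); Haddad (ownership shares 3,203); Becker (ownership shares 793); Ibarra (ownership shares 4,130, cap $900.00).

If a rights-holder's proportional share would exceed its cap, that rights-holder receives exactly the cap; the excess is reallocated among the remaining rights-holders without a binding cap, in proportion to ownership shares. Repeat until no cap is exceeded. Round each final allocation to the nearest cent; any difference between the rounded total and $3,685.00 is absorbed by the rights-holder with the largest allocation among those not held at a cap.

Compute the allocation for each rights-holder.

Marchetti: $763.38; Kowalski: $818.76; Haddad: $964.15; Becker: $238.71; Ibarra: $900.00

Ownership shares total: 13,382.
Unconstrained shares: Marchetti 698.3381; Kowalski 749.0061; Haddad 882.0098; Becker 218.3683; Ibarra 1,137.2777.
Held at cap: Ibarra ($900.00); remaining pool $2,785.00 reallocated over remaining ownership shares 9,252.
Shares after redistribution: Marchetti 763.3766 → $763.38; Kowalski 818.7635 → $818.76; Haddad 964.1542 → $964.15; Becker 238.7057 → $238.71.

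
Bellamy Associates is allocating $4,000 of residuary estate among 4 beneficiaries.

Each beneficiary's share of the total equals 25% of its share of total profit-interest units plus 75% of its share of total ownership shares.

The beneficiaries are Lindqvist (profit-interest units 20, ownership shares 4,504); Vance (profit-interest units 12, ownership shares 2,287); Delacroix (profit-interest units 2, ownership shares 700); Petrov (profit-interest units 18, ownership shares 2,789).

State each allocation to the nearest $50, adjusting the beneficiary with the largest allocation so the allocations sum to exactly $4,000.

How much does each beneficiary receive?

Profit-interest units total 52; ownership shares total 10,280.
Combined weights (25% profit-interest units + 75% ownership shares): Lindqvist 0.4248; Vance 0.2245; Delacroix 0.0607; Petrov 0.2900.
Pro-rata amounts: Lindqvist 1,699.01; Vance 898.18; Delacroix 242.74; Petrov 1,160.06.
Rounded to nearest $50: Lindqvist $1,700; Vance $900; Delacroix $250; Petrov $1,150. Sum = $4,000.
No rounding difference to absorb.

Lindqvist: $1,700 | Vance: $900 | Delacroix: $250 | Petrov: $1,150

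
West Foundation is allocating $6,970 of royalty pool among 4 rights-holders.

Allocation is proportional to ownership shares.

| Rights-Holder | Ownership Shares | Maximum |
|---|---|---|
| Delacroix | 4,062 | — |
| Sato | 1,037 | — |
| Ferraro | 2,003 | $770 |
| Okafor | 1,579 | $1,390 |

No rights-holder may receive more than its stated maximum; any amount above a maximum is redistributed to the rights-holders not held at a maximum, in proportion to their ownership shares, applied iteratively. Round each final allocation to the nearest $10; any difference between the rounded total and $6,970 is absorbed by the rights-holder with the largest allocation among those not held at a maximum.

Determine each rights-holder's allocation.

Delacroix: $3,830; Sato: $980; Ferraro: $770; Okafor: $1,390

Total ownership shares = 8,681.
Unconstrained shares: Delacroix 3,261.39; Sato 832.61; Ferraro 1,608.21; Okafor 1,267.78.
Cap binds for Ferraro ($770); residual $6,200 reallocated over remaining ownership shares 6,678.
Cap binds for Okafor ($1,390); residual $4,810 reallocated over remaining ownership shares 5,099.
Redistributed shares: Delacroix 3,831.77 → $3,830; Sato 978.23 → $980.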